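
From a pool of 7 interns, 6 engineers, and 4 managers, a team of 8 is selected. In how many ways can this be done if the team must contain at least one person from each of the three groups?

22813

With no constraint there are C(17,8) = 24310 possible selections.
Subtract selections that omit an entire group: no interns → C(10,8) = 45; no engineers → C(11,8) = 165; no managers → C(13,8) = 1287.
Add back selections omitting two groups (i.e. drawn from a single group): C(7,8) + C(6,8) + C(4,8) = 0.
By inclusion–exclusion: 24310 − 1497 + 0 = 22813.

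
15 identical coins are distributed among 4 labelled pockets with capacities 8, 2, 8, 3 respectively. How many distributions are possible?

54

Ignoring the caps, the number of non-negative solutions to x_1+…+x_4 = 15 is C(18,3) = 816.
Subtract solutions that violate a single cap (substitute x_i' = x_i − (cap_i+1)): x_1 ≥ 9 gives C(9,3) = 84; x_2 ≥ 3 gives C(15,3) = 455; x_3 ≥ 9 gives C(9,3) = 84; x_4 ≥ 4 gives C(14,3) = 364. Together 987.
Add back pairs where two caps are both exceeded: 20 + 0 + 10 + 20 + 165 + 10 = 225.
By inclusion–exclusion the count is 816 − 987 + 225 = 54.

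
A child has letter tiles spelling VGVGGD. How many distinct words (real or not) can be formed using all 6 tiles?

60

Letter multiplicities in VGVGGD: D×1, G×3, V×2.
Dividing 6! = 720 by 3!·2! = 12 for the repeated letters gives 60.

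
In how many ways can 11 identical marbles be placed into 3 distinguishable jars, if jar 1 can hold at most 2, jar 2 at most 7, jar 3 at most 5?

9

By stars and bars, unrestricted non-negative solutions to x_1+…+x_3 = 11 number C(11+2,2) = 78.
Subtract solutions that violate a single cap (substitute x_i' = x_i − (cap_i+1)): x_1 ≥ 3 gives C(10,2) = 45; x_2 ≥ 8 gives C(5,2) = 10; x_3 ≥ 6 gives C(7,2) = 21. Together 76.
Add back pairs where two caps are both exceeded: 1 + 6 + 0 = 7.
By inclusion–exclusion the count is 78 − 76 + 7 = 9.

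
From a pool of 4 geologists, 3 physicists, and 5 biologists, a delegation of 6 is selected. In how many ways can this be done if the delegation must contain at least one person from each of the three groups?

Total 6-person selections from all 12: C(12,6) = 924.
Subtract selections that omit an entire group: no geologists → C(8,6) = 28; no physicists → C(9,6) = 84; no biologists → C(7,6) = 7.
Add back selections omitting two groups (i.e. drawn from a single group): C(4,6) + C(3,6) + C(5,6) = 0.
By inclusion–exclusion: 924 − 119 + 0 = 805.

805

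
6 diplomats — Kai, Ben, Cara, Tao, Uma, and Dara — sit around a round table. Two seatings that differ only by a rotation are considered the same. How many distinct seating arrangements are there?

Around a circle, 6 distinct people have 6!/6 = (5)! = 120 rotationally distinct seatings.

120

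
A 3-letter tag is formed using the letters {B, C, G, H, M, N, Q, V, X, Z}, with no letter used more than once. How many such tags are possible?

720

With no repetition, fill the 3 letters in order: 10 choices, then 9, down to 8.
That product is 10 × 9 × 8 = 720.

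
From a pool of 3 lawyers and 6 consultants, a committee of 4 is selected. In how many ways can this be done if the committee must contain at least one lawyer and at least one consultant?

Total 4-person selections from all 9: C(9,4) = 126.
Selections missing a whole group: no lawyers → C(6,4) = 15; no consultants → C(3,4) = 0.
Both groups omitted at once is impossible, so 126 − 15 = 111.

111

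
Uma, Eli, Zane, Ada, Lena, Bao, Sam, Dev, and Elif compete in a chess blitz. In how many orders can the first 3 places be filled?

This is an ordered selection of 3 from 9: P(9,3).
That gives 9 × 8 × 7 = 504.

504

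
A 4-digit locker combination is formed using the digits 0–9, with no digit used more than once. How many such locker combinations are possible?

Choose and order 4 of the 10 symbols: the first digit has 10 options, the next 9, then 8, 7.
That product is 10 × 9 × 8 × 7 = 5040.

5040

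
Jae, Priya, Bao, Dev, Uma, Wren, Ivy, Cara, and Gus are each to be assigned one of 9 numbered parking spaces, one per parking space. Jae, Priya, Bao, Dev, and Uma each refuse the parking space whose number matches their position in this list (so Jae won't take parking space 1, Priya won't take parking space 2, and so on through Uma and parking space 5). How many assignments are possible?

Let Aᵢ (for 1 ≤ i ≤ 5) be the placements that put person i in their forbidden parking space. Any j of these fix j positions, leaving (9−j)! ways to fill the rest, and there are C(5,j) ways to pick which j.
By inclusion–exclusion, the number of valid placements is Σ_{j=0}^{5} (−1)^j C(5,j)·(9−j)!.
Computing: 362880 − 201600 + 50400 − 7200 + 600 − 24 = 205056.

205056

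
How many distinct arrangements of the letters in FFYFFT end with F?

20

With the last slot taken by F, it remains to arrange the other 5 letters (FYFFT).
Those 5 letters have F appearing 3 times, giving (5)!/(3!) = 20.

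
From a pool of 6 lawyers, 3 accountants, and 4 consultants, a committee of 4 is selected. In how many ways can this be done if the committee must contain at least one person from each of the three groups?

Unrestricted: C(13,4) = 715 ways to pick any 4 of the 13.
Selections missing a whole group: no lawyers → C(7,4) = 35; no accountants → C(10,4) = 210; no consultants → C(9,4) = 126.
Add back selections omitting two groups (i.e. drawn from a single group): C(6,4) + C(3,4) + C(4,4) = 16.
By inclusion–exclusion: 715 − 371 + 16 = 360.

360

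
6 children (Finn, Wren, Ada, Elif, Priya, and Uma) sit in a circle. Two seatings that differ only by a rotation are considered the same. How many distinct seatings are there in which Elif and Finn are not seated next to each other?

Without the restriction there are (5)! = 120 seatings.
Those with Elif next to Finn: fuse the pair into one unit and seat 5 units around a circle — 2·(4)! = 48.
Subtracting, 120 − 48 = 72.

72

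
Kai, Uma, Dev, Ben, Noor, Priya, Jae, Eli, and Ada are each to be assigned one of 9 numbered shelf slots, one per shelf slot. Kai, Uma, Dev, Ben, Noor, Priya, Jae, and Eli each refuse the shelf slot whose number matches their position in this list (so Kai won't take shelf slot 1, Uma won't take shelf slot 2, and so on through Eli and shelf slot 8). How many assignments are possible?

148329

Let Aᵢ (for 1 ≤ i ≤ 8) be the placements that put person i in their forbidden shelf slot. Any j of these fix j positions, leaving (9−j)! ways to fill the rest, and there are C(8,j) ways to pick which j.
By inclusion–exclusion, the number of valid placements is Σ_{j=0}^{8} (−1)^j C(8,j)·(9−j)!.
Computing: 362880 − 322560 + 141120 − 40320 + 8400 − 1344 + 168 − 16 + 1 = 148329.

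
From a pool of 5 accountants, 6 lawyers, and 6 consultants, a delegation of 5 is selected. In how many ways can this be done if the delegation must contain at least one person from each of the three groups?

4485

Total 5-person selections from all 17: C(17,5) = 6188.
Subtract selections that omit an entire group: no accountants → C(12,5) = 792; no lawyers → C(11,5) = 462; no consultants → C(11,5) = 462.
Add back selections omitting two groups (i.e. drawn from a single group): C(5,5) + C(6,5) + C(6,5) = 13.
By inclusion–exclusion: 6188 − 1716 + 13 = 4485.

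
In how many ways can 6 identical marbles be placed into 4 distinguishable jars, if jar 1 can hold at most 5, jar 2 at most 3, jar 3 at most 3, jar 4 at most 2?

43

Without the upper bounds there are C(9,3) = 84 ways to split 6 among 4 jars.
Subtract solutions that violate a single cap (substitute x_i' = x_i − (cap_i+1)): x_1 ≥ 6 gives C(3,3) = 1; x_2 ≥ 4 gives C(5,3) = 10; x_3 ≥ 4 gives C(5,3) = 10; x_4 ≥ 3 gives C(6,3) = 20. Together 41.
No two caps can be exceeded simultaneously, so the pair terms are all 0.
By inclusion–exclusion the count is 84 − 41 + 0 = 43.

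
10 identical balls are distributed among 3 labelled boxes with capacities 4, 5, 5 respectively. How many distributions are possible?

15

By stars and bars, unrestricted non-negative solutions to x_1+…+x_3 = 10 number C(10+2,2) = 66.
Subtract solutions that violate a single cap (substitute x_i' = x_i − (cap_i+1)): x_1 ≥ 5 gives C(7,2) = 21; x_2 ≥ 6 gives C(6,2) = 15; x_3 ≥ 6 gives C(6,2) = 15. Together 51.
No two caps can be exceeded simultaneously, so the pair terms are all 0.
By inclusion–exclusion the count is 66 − 51 + 0 = 15.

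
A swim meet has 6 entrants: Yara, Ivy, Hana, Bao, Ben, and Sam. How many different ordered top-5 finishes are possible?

720

There are 6 choices for 1st place, 5 for 2nd, and so on down to 2 for position 5.
That gives 6 × 5 × 4 × 3 × 2 = 720.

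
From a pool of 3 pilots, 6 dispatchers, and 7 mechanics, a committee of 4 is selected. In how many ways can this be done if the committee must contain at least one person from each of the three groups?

Total 4-person selections from all 16: C(16,4) = 1820.
Selections missing a whole group: no pilots → C(13,4) = 715; no dispatchers → C(10,4) = 210; no mechanics → C(9,4) = 126.
Add back selections omitting two groups (i.e. drawn from a single group): C(3,4) + C(6,4) + C(7,4) = 50.
By inclusion–exclusion: 1820 − 1051 + 50 = 819.

819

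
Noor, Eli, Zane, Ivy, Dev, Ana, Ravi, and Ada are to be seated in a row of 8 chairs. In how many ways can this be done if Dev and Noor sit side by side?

10080

Place the 6 others and the Dev-Noor pair as 7 objects in a line; the pair has 2 internal arrangements.
So the count is 2·(7)! = 10080.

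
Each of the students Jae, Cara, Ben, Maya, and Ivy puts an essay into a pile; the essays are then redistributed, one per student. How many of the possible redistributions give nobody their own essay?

44

This is the derangement count D_5: permutations of 5 items with no fixed point.
By inclusion–exclusion this is Σ_{j=0}^{5} (−1)^j C(5,j)·(5−j)!.
Computing: 120 − 120 + 60 − 20 + 5 − 1 = 44.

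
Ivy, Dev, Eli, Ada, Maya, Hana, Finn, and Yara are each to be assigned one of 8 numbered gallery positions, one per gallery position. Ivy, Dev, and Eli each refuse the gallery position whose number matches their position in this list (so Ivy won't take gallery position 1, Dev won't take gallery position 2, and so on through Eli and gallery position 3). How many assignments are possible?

27240

Let Aᵢ (for i ∈ {1, 2, 3}) be the placements that put person i in their forbidden gallery position. Any j of these fix j positions, leaving (8−j)! ways to fill the rest, and there are C(3,j) ways to pick which j.
By inclusion–exclusion, the number of valid placements is Σ_{j=0}^{3} (−1)^j C(3,j)·(8−j)!.
Computing: 40320 − 15120 + 2160 − 120 = 27240.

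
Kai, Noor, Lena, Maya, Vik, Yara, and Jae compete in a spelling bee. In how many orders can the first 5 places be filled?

2520

There are 7 choices for 1st place, 6 for 2nd, and so on down to 3 for position 5.
That gives 7 × 6 × 5 × 4 × 3 = 2520.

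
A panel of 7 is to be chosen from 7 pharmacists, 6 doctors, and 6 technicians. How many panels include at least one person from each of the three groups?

46165

With no constraint there are C(19,7) = 50388 possible selections.
Selections missing a whole group: no pharmacists → C(12,7) = 792; no doctors → C(13,7) = 1716; no technicians → C(13,7) = 1716.
Add back selections omitting two groups (i.e. drawn from a single group): C(7,7) + C(6,7) + C(6,7) = 1.
By inclusion–exclusion: 50388 − 4224 + 1 = 46165.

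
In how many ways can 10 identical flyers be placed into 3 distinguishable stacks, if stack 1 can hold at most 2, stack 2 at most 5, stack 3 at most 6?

Ignoring the caps, the number of non-negative solutions to x_1+…+x_3 = 10 is C(12,2) = 66.
Subtract solutions that violate a single cap (substitute x_i' = x_i − (cap_i+1)): x_1 ≥ 3 gives C(9,2) = 36; x_2 ≥ 6 gives C(6,2) = 15; x_3 ≥ 7 gives C(5,2) = 10. Together 61.
Add back pairs where two caps are both exceeded: 3 + 1 + 0 = 4.
By inclusion–exclusion the count is 66 − 61 + 4 = 9.

9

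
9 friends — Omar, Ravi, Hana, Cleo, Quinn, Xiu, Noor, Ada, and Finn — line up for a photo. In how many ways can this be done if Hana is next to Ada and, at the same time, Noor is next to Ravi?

20160

Treat {Hana,Ada} as one block (2 orders) and {Noor,Ravi} as another (2 orders).
That leaves 7 units to arrange: 2 × 2 × 7! = 4 × 5040 = 20160.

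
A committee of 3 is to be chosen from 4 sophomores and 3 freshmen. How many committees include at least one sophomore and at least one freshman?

30

Total 3-person selections from all 7: C(7,3) = 35.
Selections missing a whole group: no sophomores → C(3,3) = 1; no freshmen → C(4,3) = 4.
Both groups omitted at once is impossible, so 35 − 5 = 30.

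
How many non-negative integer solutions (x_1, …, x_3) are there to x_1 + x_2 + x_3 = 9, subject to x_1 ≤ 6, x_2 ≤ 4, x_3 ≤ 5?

Ignoring the caps, the number of non-negative solutions to x_1+…+x_3 = 9 is C(11,2) = 55.
Subtract solutions that violate a single cap (substitute x_i' = x_i − (cap_i+1)): x_1 ≥ 7 gives C(4,2) = 6; x_2 ≥ 5 gives C(6,2) = 15; x_3 ≥ 6 gives C(5,2) = 10. Together 31.
No two caps can be exceeded simultaneously, so the pair terms are all 0.
By inclusion–exclusion the count is 55 − 31 + 0 = 24.

24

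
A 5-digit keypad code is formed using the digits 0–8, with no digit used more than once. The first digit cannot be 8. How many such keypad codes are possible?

13440

The first digit has 9−1 = 8 choices (anything except 8).
The remaining 4 digits are filled from the other 8 symbols without repetition: 8 × 7 × 6 × 5 = 1680.
Total: 8 × 1680 = 13440.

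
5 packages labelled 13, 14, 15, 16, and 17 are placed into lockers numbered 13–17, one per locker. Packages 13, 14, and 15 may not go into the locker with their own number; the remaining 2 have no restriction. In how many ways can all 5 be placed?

Let Aᵢ (for i ∈ {13, 14, 15}) be the placements that put package i in its forbidden locker. Any j of these fix j positions, leaving (5−j)! ways to fill the rest, and there are C(3,j) ways to pick which j.
By inclusion–exclusion, the number of valid placements is Σ_{j=0}^{3} (−1)^j C(3,j)·(5−j)!.
Computing: 120 − 72 + 18 − 2 = 64.

64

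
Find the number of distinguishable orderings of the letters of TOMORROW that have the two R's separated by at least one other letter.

2520

Total arrangements of TOMORROW: 8!/(3!·2!) = 3360.
If the two R's are adjacent, glue them into one block, leaving 7 items to arrange: (7)!/(3!) = 840 ways.
Hence 3360 − 840 = 2520.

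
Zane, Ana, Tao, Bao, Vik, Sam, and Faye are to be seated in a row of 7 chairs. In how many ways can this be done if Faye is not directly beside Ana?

3600

Of the 7! = 5040 arrangements, those with Faye and Ana adjacent number 2 × 6! = 1440 (treat the pair as a block with 2 internal orders).
Complementary counting: 5040 − 1440 = 3600.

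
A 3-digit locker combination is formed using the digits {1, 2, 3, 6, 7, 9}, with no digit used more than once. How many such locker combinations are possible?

Choose and order 3 of the 6 symbols: the first digit has 6 options, the next 5, then 4.
That product is 6 × 5 × 4 = 120.

120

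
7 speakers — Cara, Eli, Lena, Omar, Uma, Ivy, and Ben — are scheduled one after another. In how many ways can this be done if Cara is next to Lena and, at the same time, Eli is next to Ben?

480

Treat {Cara,Lena} as one block (2 orders) and {Eli,Ben} as another (2 orders).
That leaves 5 units to arrange: 2 × 2 × 5! = 4 × 120 = 480.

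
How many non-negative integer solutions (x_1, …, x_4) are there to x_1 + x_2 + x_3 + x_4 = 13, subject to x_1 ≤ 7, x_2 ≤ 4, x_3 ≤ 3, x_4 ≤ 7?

Ignoring the caps, the number of non-negative solutions to x_1+…+x_4 = 13 is C(16,3) = 560.
Subtract solutions that violate a single cap (substitute x_i' = x_i − (cap_i+1)): x_1 ≥ 8 gives C(8,3) = 56; x_2 ≥ 5 gives C(11,3) = 165; x_3 ≥ 4 gives C(12,3) = 220; x_4 ≥ 8 gives C(8,3) = 56. Together 497.
Add back pairs where two caps are both exceeded: 1 + 4 + 0 + 35 + 1 + 4 = 45.
By inclusion–exclusion the count is 560 − 497 + 45 = 108.

108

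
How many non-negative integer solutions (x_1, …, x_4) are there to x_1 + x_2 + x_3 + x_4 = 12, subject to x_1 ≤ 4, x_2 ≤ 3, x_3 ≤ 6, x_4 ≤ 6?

88

Ignoring the caps, the number of non-negative solutions to x_1+…+x_4 = 12 is C(15,3) = 455.
Subtract solutions that violate a single cap (substitute x_i' = x_i − (cap_i+1)): x_1 ≥ 5 gives C(10,3) = 120; x_2 ≥ 4 gives C(11,3) = 165; x_3 ≥ 7 gives C(8,3) = 56; x_4 ≥ 7 gives C(8,3) = 56. Together 397.
Add back pairs where two caps are both exceeded: 20 + 1 + 1 + 4 + 4 + 0 = 30.
By inclusion–exclusion the count is 455 − 397 + 30 = 88.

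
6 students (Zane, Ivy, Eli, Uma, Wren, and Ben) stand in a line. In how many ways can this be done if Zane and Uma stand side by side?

Treat {Zane, Uma} as a single unit. There are 5 units to order, and the pair itself can be ordered 2 ways.
That gives 2 × 5! = 2 × 120 = 240.

240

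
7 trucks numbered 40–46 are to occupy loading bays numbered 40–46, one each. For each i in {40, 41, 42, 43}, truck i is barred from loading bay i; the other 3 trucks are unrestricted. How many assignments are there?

2790

Let Aᵢ (for 40 ≤ i ≤ 43) be the placements that put truck i in its forbidden loading bay. Any j of these fix j positions, leaving (7−j)! ways to fill the rest, and there are C(4,j) ways to pick which j.
By inclusion–exclusion, the number of valid placements is Σ_{j=0}^{4} (−1)^j C(4,j)·(7−j)!.
Computing: 5040 − 2880 + 720 − 96 + 6 = 2790.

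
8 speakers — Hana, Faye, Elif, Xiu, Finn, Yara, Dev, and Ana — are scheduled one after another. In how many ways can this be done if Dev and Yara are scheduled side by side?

10080

Place the 6 others and the Dev-Yara pair as 7 objects in a line; the pair has 2 internal arrangements.
So the count is 2·(7)! = 10080.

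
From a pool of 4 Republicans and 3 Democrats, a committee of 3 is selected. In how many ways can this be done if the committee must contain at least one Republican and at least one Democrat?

30

With no constraint there are C(7,3) = 35 possible selections.
Subtract selections that omit an entire group: no Republicans → C(3,3) = 1; no Democrats → C(4,3) = 4.
Both groups omitted at once is impossible, so 35 − 5 = 30.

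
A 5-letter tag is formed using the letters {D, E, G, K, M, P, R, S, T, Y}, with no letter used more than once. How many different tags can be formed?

30240

Choose and order 5 of the 10 symbols: the first letter has 10 options, the next 9, and so on down to 6.
That product is 10 × 9 × 8 × 7 × 6 = 30240.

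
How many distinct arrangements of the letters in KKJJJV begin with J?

Fix J in the first position and arrange the remaining 5 letters.
Those 5 letters have J appearing twice and K appearing twice, giving (5)!/(2!·2!) = 30.

30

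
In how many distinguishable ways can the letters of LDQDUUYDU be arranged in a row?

LDQDUUYDU has 9 letters with D appearing 3 times and U appearing 3 times.
Dividing 9! = 362880 by 3!·3! = 36 for the repeated letters gives 10080.

10080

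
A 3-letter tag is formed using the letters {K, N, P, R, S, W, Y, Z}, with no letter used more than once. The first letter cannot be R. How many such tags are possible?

294

The first letter has 8−1 = 7 choices (anything except R).
The remaining 2 letters are filled from the other 7 symbols without repetition: 7 × 6 = 42.
Total: 7 × 42 = 294.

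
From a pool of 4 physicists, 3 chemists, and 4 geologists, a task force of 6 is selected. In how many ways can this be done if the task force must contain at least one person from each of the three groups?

420

With no constraint there are C(11,6) = 462 possible selections.
Selections missing a whole group: no physicists → C(7,6) = 7; no chemists → C(8,6) = 28; no geologists → C(7,6) = 7.
Add back selections omitting two groups (i.e. drawn from a single group): C(4,6) + C(3,6) + C(4,6) = 0.
By inclusion–exclusion: 462 − 42 + 0 = 420.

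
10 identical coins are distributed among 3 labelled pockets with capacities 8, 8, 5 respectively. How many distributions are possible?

45

Ignoring the caps, the number of non-negative solutions to x_1+…+x_3 = 10 is C(12,2) = 66.
Subtract solutions that violate a single cap (substitute x_i' = x_i − (cap_i+1)): x_1 ≥ 9 gives C(3,2) = 3; x_2 ≥ 9 gives C(3,2) = 3; x_3 ≥ 6 gives C(6,2) = 15. Together 21.
No two caps can be exceeded simultaneously, so the pair terms are all 0.
By inclusion–exclusion the count is 66 − 21 + 0 = 45.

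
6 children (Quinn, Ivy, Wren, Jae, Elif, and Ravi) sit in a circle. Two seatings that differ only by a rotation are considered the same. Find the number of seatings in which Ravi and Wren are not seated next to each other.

Without the restriction there are (5)! = 120 seatings.
Seatings with Ravi beside Wren: treat them as a block with 2 internal orders, giving 2 × (4)! = 48.
Subtracting, 120 − 48 = 72.

72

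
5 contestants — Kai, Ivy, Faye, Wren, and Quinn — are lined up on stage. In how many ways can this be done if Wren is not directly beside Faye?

Of the 5! = 120 arrangements, those with Wren and Faye adjacent number 2 × 4! = 48 (treat the pair as a block with 2 internal orders).
So 120 − 48 = 72 arrangements keep them apart.

72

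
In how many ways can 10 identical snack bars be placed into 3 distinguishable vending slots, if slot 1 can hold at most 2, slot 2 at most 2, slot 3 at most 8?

Ignoring the caps, the number of non-negative solutions to x_1+…+x_3 = 10 is C(12,2) = 66.
Subtract solutions that violate a single cap (substitute x_i' = x_i − (cap_i+1)): x_1 ≥ 3 gives C(9,2) = 36; x_2 ≥ 3 gives C(9,2) = 36; x_3 ≥ 9 gives C(3,2) = 3. Together 75.
Add back pairs where two caps are both exceeded: 15 + 0 + 0 = 15.
By inclusion–exclusion the count is 66 − 75 + 15 = 6.

6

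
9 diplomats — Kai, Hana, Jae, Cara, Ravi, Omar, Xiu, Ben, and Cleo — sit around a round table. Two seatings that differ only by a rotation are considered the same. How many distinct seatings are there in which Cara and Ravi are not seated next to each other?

Without the restriction there are (8)! = 40320 seatings.
Those with Cara next to Ravi: fuse the pair into one unit and seat 8 units around a circle — 2·(7)! = 10080.
Subtracting, 40320 − 10080 = 30240.

30240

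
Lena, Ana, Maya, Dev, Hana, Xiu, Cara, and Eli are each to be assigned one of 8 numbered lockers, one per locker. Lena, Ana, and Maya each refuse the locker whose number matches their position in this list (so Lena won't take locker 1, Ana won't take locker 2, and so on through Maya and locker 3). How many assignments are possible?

27240

Let Aᵢ (for i ∈ {1, 2, 3}) be the placements that put person i in their forbidden locker. Any j of these fix j positions, leaving (8−j)! ways to fill the rest, and there are C(3,j) ways to pick which j.
By inclusion–exclusion, the number of valid placements is Σ_{j=0}^{3} (−1)^j C(3,j)·(8−j)!.
Computing: 40320 − 15120 + 2160 − 120 = 27240.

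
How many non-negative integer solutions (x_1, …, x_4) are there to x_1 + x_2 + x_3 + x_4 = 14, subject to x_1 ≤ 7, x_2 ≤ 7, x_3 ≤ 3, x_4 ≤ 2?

42

Ignoring the caps, the number of non-negative solutions to x_1+…+x_4 = 14 is C(17,3) = 680.
Subtract solutions that violate a single cap (substitute x_i' = x_i − (cap_i+1)): x_1 ≥ 8 gives C(9,3) = 84; x_2 ≥ 8 gives C(9,3) = 84; x_3 ≥ 4 gives C(13,3) = 286; x_4 ≥ 3 gives C(14,3) = 364. Together 818.
Add back pairs where two caps are both exceeded: 0 + 10 + 20 + 10 + 20 + 120 = 180.
By inclusion–exclusion the count is 680 − 818 + 180 = 42.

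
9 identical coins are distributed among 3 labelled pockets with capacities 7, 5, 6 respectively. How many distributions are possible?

Without the upper bounds there are C(11,2) = 55 ways to split 9 among 3 pockets.
Subtract solutions that violate a single cap (substitute x_i' = x_i − (cap_i+1)): x_1 ≥ 8 gives C(3,2) = 3; x_2 ≥ 6 gives C(5,2) = 10; x_3 ≥ 7 gives C(4,2) = 6. Together 19.
No two caps can be exceeded simultaneously, so the pair terms are all 0.
By inclusion–exclusion the count is 55 − 19 + 0 = 36.

36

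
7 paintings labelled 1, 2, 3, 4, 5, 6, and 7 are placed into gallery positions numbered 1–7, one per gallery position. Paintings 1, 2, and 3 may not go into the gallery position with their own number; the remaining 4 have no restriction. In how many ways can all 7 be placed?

3216

Let Aᵢ (for i ∈ {1, 2, 3}) be the placements that put painting i in its forbidden gallery position. Any j of these fix j positions, leaving (7−j)! ways to fill the rest, and there are C(3,j) ways to pick which j.
By inclusion–exclusion, the number of valid placements is Σ_{j=0}^{3} (−1)^j C(3,j)·(7−j)!.
Computing: 5040 − 2160 + 360 − 24 = 3216.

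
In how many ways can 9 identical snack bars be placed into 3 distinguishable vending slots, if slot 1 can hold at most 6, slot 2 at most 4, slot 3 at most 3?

Ignoring the caps, the number of non-negative solutions to x_1+…+x_3 = 9 is C(11,2) = 55.
Subtract solutions that violate a single cap (substitute x_i' = x_i − (cap_i+1)): x_1 ≥ 7 gives C(4,2) = 6; x_2 ≥ 5 gives C(6,2) = 15; x_3 ≥ 4 gives C(7,2) = 21. Together 42.
Add back pairs where two caps are both exceeded: 0 + 0 + 1 = 1.
By inclusion–exclusion the count is 55 − 42 + 1 = 14.

14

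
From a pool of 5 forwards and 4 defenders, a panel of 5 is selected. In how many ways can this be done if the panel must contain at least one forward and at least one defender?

125

Unrestricted: C(9,5) = 126 ways to pick any 5 of the 9.
Selections missing a whole group: no forwards → C(4,5) = 0; no defenders → C(5,5) = 1.
Both groups omitted at once is impossible, so 126 − 1 = 125.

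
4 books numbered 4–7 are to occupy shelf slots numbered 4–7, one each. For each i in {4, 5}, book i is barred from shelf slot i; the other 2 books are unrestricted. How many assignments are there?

14

Let Aᵢ (for i ∈ {4, 5}) be the placements that put book i in its forbidden shelf slot. Any j of these fix j positions, leaving (4−j)! ways to fill the rest, and there are C(2,j) ways to pick which j.
By inclusion–exclusion, the number of valid placements is Σ_{j=0}^{2} (−1)^j C(2,j)·(4−j)!.
Computing: 24 − 12 + 2 = 14.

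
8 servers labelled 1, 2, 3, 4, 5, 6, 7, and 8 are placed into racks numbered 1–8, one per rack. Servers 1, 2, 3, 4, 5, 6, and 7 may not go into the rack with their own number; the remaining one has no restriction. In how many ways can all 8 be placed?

Let Aᵢ (for 1 ≤ i ≤ 7) be the placements that put server i in its forbidden rack. Any j of these fix j positions, leaving (8−j)! ways to fill the rest, and there are C(7,j) ways to pick which j.
By inclusion–exclusion, the number of valid placements is Σ_{j=0}^{7} (−1)^j C(7,j)·(8−j)!.
Computing: 40320 − 35280 + 15120 − 4200 + 840 − 126 + 14 − 1 = 16687.

16687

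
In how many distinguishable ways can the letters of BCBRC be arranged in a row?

30

Letter multiplicities in BCBRC: B×2, C×2, R×1.
The number of distinct arrangements is 5!/(2!·2!) = 120/4 = 30.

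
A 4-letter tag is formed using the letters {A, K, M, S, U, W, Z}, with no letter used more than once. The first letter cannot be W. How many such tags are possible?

The first letter has 7−1 = 6 choices (anything except W).
The remaining 3 letters are filled from the other 6 symbols without repetition: 6 × 5 × 4 = 120.
Total: 6 × 120 = 720.

720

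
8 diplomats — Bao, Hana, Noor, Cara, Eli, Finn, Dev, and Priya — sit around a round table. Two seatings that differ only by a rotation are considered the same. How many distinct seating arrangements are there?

5040

Seat Bao anywhere (absorbing the rotational symmetry), then permute the other 7: (7)! = 5040.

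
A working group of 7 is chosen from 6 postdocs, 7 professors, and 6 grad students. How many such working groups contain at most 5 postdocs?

Split by how many postdocs are chosen (0 through 5).
Sum: C(6,0)·C(13,7) + C(6,1)·C(13,6) + C(6,2)·C(13,5) + C(6,3)·C(13,4) + C(6,4)·C(13,3) + C(6,5)·C(13,2) = 1716 + 10296 + 19305 + 14300 + 4290 + 468 = 50375.

50375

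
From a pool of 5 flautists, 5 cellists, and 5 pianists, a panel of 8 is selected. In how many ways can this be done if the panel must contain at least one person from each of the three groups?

6300

With no constraint there are C(15,8) = 6435 possible selections.
Selections missing a whole group: no flautists → C(10,8) = 45; no cellists → C(10,8) = 45; no pianists → C(10,8) = 45.
Add back selections omitting two groups (i.e. drawn from a single group): C(5,8) + C(5,8) + C(5,8) = 0.
By inclusion–exclusion: 6435 − 135 + 0 = 6300.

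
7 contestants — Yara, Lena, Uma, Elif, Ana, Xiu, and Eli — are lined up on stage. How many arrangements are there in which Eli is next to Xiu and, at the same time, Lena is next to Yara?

Treat {Eli,Xiu} as one block (2 orders) and {Lena,Yara} as another (2 orders).
That leaves 5 units to arrange: 2 × 2 × 5! = 4 × 120 = 480.

480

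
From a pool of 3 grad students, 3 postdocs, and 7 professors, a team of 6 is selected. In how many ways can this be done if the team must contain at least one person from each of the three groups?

Total 6-person selections from all 13: C(13,6) = 1716.
Subtract selections that omit an entire group: no grad students → C(10,6) = 210; no postdocs → C(10,6) = 210; no professors → C(6,6) = 1.
Add back selections omitting two groups (i.e. drawn from a single group): C(3,6) + C(3,6) + C(7,6) = 7.
By inclusion–exclusion: 1716 − 421 + 7 = 1302.

1302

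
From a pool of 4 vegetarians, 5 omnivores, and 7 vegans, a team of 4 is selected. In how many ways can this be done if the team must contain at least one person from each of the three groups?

910

Total 4-person selections from all 16: C(16,4) = 1820.
Selections missing a whole group: no vegetarians → C(12,4) = 495; no omnivores → C(11,4) = 330; no vegans → C(9,4) = 126.
Add back selections omitting two groups (i.e. drawn from a single group): C(4,4) + C(5,4) + C(7,4) = 41.
By inclusion–exclusion: 1820 − 951 + 41 = 910.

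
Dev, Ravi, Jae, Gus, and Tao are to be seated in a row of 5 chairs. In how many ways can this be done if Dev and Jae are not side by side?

72

There are 5! = 120 arrangements in all. If Dev and Jae are adjacent, merging them into one block gives 2·(4)! = 48 arrangements.
So 120 − 48 = 72 arrangements keep them apart.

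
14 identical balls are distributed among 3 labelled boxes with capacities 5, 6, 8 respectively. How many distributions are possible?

21

By stars and bars, unrestricted non-negative solutions to x_1+…+x_3 = 14 number C(14+2,2) = 120.
Subtract solutions that violate a single cap (substitute x_i' = x_i − (cap_i+1)): x_1 ≥ 6 gives C(10,2) = 45; x_2 ≥ 7 gives C(9,2) = 36; x_3 ≥ 9 gives C(7,2) = 21. Together 102.
Add back pairs where two caps are both exceeded: 3 + 0 + 0 = 3.
By inclusion–exclusion the count is 120 − 102 + 3 = 21.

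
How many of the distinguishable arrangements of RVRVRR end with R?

10

Fix R in the last position and arrange the remaining 5 letters.
Those 5 letters have R appearing 3 times and V appearing twice, giving (5)!/(3!·2!) = 10.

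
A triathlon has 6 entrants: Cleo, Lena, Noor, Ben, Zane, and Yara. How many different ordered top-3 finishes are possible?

This is an ordered selection of 3 from 6: P(6,3).
That gives 6 × 5 × 4 = 120.

120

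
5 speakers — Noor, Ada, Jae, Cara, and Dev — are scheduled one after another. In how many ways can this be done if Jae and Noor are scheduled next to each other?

48

Treat {Jae, Noor} as a single unit. There are 4 units to order, and the pair itself can be ordered 2 ways.
That gives 2 × 4! = 2 × 24 = 48.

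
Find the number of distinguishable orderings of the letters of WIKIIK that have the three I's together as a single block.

12

Treat the 3 copies of I as a single block. The multiset to arrange is then {III, K, K, W}, 4 items in all.
That gives (4)!/(2!) = 12 arrangements.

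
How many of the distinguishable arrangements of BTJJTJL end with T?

120

Fix T in the last position and arrange the remaining 6 letters.
Those 6 letters have J appearing 3 times, giving (6)!/(3!) = 120.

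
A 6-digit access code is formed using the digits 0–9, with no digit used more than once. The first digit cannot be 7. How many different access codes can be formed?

136080

The first digit has 10−1 = 9 choices (anything except 7).
The remaining 5 digits are filled from the other 9 symbols without repetition: 9 × 8 × 7 × 6 × 5 = 15120.
Total: 9 × 15120 = 136080.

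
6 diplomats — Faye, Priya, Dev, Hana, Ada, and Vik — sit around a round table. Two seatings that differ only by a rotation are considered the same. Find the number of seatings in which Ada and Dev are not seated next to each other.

72

Without the restriction there are (5)! = 120 seatings.
Seatings with Ada beside Dev: treat them as a block with 2 internal orders, giving 2 × (4)! = 48.
Subtracting, 120 − 48 = 72.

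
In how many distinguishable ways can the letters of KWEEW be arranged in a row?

30

The 5 letters of KWEEW have repeats: E appearing twice and W appearing twice.
So there are 5! / (2!·2!) = 30 distinguishable arrangements.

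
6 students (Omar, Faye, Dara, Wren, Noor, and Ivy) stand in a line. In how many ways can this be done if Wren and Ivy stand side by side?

240

Treat {Wren, Ivy} as a single unit. There are 5 units to order, and the pair itself can be ordered 2 ways.
So the count is 2·(5)! = 240.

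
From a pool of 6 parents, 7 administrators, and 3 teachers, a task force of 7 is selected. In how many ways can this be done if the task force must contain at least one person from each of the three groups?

Total 7-person selections from all 16: C(16,7) = 11440.
Subtract selections that omit an entire group: no parents → C(10,7) = 120; no administrators → C(9,7) = 36; no teachers → C(13,7) = 1716.
Add back selections omitting two groups (i.e. drawn from a single group): C(6,7) + C(7,7) + C(3,7) = 1.
By inclusion–exclusion: 11440 − 1872 + 1 = 9569.

9569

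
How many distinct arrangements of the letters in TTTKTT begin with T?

5

Fix T in the first position and arrange the remaining 5 letters.
Those 5 letters have T appearing 4 times, giving (5)!/(4!) = 5.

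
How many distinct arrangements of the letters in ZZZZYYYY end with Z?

35

Fix Z in the last position and arrange the remaining 7 letters.
Those 7 letters have Y appearing 4 times and Z appearing 3 times, giving (7)!/(4!·3!) = 35.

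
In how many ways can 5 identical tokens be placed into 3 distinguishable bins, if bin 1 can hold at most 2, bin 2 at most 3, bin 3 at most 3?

9

By stars and bars, unrestricted non-negative solutions to x_1+…+x_3 = 5 number C(5+2,2) = 21.
Subtract solutions that violate a single cap (substitute x_i' = x_i − (cap_i+1)): x_1 ≥ 3 gives C(4,2) = 6; x_2 ≥ 4 gives C(3,2) = 3; x_3 ≥ 4 gives C(3,2) = 3. Together 12.
No two caps can be exceeded simultaneously, so the pair terms are all 0.
By inclusion–exclusion the count is 21 − 12 + 0 = 9.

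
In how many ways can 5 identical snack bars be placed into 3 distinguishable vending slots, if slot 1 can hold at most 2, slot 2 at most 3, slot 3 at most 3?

9

By stars and bars, unrestricted non-negative solutions to x_1+…+x_3 = 5 number C(5+2,2) = 21.
Subtract solutions that violate a single cap (substitute x_i' = x_i − (cap_i+1)): x_1 ≥ 3 gives C(4,2) = 6; x_2 ≥ 4 gives C(3,2) = 3; x_3 ≥ 4 gives C(3,2) = 3. Together 12.
No two caps can be exceeded simultaneously, so the pair terms are all 0.
By inclusion–exclusion the count is 21 − 12 + 0 = 9.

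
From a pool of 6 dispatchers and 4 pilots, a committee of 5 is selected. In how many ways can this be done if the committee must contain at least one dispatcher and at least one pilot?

246

With no constraint there are C(10,5) = 252 possible selections.
Subtract selections that omit an entire group: no dispatchers → C(4,5) = 0; no pilots → C(6,5) = 6.
Both groups omitted at once is impossible, so 252 − 6 = 246.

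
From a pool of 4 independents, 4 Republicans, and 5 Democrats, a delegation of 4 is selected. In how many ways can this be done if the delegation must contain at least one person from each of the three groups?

With no constraint there are C(13,4) = 715 possible selections.
Subtract selections that omit an entire group: no independents → C(9,4) = 126; no Republicans → C(9,4) = 126; no Democrats → C(8,4) = 70.
Add back selections omitting two groups (i.e. drawn from a single group): C(4,4) + C(4,4) + C(5,4) = 7.
By inclusion–exclusion: 715 − 322 + 7 = 400.

400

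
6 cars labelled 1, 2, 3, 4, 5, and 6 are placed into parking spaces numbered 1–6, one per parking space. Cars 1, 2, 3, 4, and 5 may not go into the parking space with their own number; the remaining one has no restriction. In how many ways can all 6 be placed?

309

Let Aᵢ (for 1 ≤ i ≤ 5) be the placements that put car i in its forbidden parking space. Any j of these fix j positions, leaving (6−j)! ways to fill the rest, and there are C(5,j) ways to pick which j.
By inclusion–exclusion, the number of valid placements is Σ_{j=0}^{5} (−1)^j C(5,j)·(6−j)!.
Computing: 720 − 600 + 240 − 60 + 10 − 1 = 309.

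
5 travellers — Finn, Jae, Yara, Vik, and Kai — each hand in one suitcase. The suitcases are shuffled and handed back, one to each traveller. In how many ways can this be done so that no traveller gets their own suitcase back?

44

Let Aᵢ be the assignments in which traveller i gets their own suitcase. We want the size of the complement of A₁∪…∪A_5.
By inclusion–exclusion this is Σ_{j=0}^{5} (−1)^j C(5,j)·(5−j)!.
Computing: 120 − 120 + 60 − 20 + 5 − 1 = 44.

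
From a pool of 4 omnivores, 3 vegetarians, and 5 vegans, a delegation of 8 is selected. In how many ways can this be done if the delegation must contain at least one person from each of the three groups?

485

Unrestricted: C(12,8) = 495 ways to pick any 8 of the 12.
Selections missing a whole group: no omnivores → C(8,8) = 1; no vegetarians → C(9,8) = 9; no vegans → C(7,8) = 0.
Add back selections omitting two groups (i.e. drawn from a single group): C(4,8) + C(3,8) + C(5,8) = 0.
By inclusion–exclusion: 495 − 10 + 0 = 485.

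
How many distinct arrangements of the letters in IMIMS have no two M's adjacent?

There are 5!/(2!·2!) = 30 arrangements of IMIMS in total.
If the two M's are adjacent, glue them into one block, leaving 4 items to arrange: (4)!/(2!) = 12 ways.
Hence 30 − 12 = 18.

18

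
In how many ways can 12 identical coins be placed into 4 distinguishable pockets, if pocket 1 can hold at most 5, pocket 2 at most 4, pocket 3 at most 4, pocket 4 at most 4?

53

By stars and bars, unrestricted non-negative solutions to x_1+…+x_4 = 12 number C(12+3,3) = 455.
Subtract solutions that violate a single cap (substitute x_i' = x_i − (cap_i+1)): x_1 ≥ 6 gives C(9,3) = 84; x_2 ≥ 5 gives C(10,3) = 120; x_3 ≥ 5 gives C(10,3) = 120; x_4 ≥ 5 gives C(10,3) = 120. Together 444.
Add back pairs where two caps are both exceeded: 4 + 4 + 4 + 10 + 10 + 10 = 42.
By inclusion–exclusion the count is 455 − 444 + 42 = 53.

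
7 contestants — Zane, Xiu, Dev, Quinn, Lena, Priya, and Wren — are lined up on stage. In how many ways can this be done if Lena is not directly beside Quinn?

3600

Of the 7! = 5040 arrangements, those with Lena and Quinn adjacent number 2 × 6! = 1440 (treat the pair as a block with 2 internal orders).
Complementary counting: 5040 − 1440 = 3600.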